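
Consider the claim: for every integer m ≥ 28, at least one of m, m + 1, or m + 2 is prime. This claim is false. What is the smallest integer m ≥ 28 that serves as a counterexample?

A counterexample is any integer m ≥ 28 such that m, m + 1, m + 2 are all composite; we check each in order.
The first 4 eligible values, up to m = 31, all satisfy the conclusion.
m = 32: 32 = 2 × 16; 33 = 3 × 11; 34 = 2 × 17 — all composite.

m = 32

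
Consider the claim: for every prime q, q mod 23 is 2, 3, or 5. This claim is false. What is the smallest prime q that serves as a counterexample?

A counterexample is any prime q such that the claim fails; we check each in order.
q = 2: 2 mod 23 = 2.
q = 3: 3 mod 23 = 3.
q = 5: 5 mod 23 = 5.
q = 7: 7 mod 23 = 7 — not in {2, 3, 5}.

q = 7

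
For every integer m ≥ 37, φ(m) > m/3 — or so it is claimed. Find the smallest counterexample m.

m = 42

m = 37: φ(37) = 36 and 37/3 = 37/3, so φ(37) > 37/3.
m = 38: φ(38) = 18 and 38/3 = 38/3, so φ(38) > 38/3.
m = 39: φ(39) = 24 and 39/3 = 13, so φ(39) > 39/3.
m = 40: φ(40) = 16 and 40/3 = 40/3, so φ(40) > 40/3.
m = 41: φ(41) = 40 and 41/3 = 41/3, so φ(41) > 41/3.
m = 42: φ(42) = 12 and 42/3 = 14, so φ(42) ≤ 42/3.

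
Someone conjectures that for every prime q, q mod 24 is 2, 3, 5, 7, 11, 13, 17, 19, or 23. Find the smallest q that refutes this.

Check each prime q in order until the claim fails.
For q = 2, 3, 5, 7, …, 61, 67, 71 the conclusion holds.
q = 73: 73 mod 24 = 1 — not in {2, 3, 5, 7, 11, 13, 17, 19, 23}.

q = 73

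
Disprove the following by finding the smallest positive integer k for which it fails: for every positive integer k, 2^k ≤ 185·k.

k = 11

We need the least positive integer k for which 2^k > 185·k.
The first 10 eligible values, up to k = 10, all satisfy the conclusion.
k = 11: 2^k = 2048 and 185·k = 2035, so 2048 > 2035.
Hence k = 11 is a counterexample.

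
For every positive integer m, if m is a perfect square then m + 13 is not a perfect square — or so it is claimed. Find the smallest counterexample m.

Check each positive integer m in order until m is a perfect square but m + 13 is a perfect square.
m = 1: 1 + 13 = 14, not a perfect square.
m = 4: 4 + 13 = 17, not a perfect square.
m = 9: 9 + 13 = 22, not a perfect square.
m = 16: 16 + 13 = 29, not a perfect square.
m = 25: 25 + 13 = 38, not a perfect square.
m = 36: 36 = 6² and 36 + 13 = 49 = 7².

m = 36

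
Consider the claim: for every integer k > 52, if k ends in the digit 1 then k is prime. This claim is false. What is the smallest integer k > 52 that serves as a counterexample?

k = 81

We need the least integer k > 52 for which k ends in the digit 1 but k is not prime.
For k = 61, 71 the conclusion holds.
k = 81: 81 ends in 1; 81 = 3 × 27, composite.
So k = 81 is the smallest counterexample.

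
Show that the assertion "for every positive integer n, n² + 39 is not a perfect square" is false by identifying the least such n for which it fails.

n = 5

For n = 1, 2, 3, 4 the conclusion holds.
n = 5: 5² + 39 = 64 = 8², a perfect square.
So n = 5 is the smallest counterexample.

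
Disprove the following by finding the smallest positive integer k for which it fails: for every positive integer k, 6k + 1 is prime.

k = 4

For k = 1, 2, 3 the conclusion holds.
k = 4: 6k + 1 = 25 = 5 × 5, composite.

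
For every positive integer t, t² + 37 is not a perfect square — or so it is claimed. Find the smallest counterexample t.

t = 18

A counterexample is any positive integer t such that t² + 37 is a perfect square; we check each in order.
For t = 1, 2, 3, 4, …, 15, 16, 17 the conclusion holds.
t = 18: 18² + 37 = 361 = 19², a perfect square.
Hence t = 18 is a counterexample.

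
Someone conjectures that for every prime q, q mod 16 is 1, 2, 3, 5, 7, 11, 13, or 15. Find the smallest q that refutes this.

For q = 2, 3, 5, 7, …, 29, 31, 37 the conclusion holds.
q = 41: 41 mod 16 = 9 — not in {1, 2, 3, 5, 7, 11, 13, 15}.

q = 41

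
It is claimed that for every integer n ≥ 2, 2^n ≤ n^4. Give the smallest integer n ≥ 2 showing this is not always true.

n = 17

For n = 2, 3, 4, 5, …, 14, 15, 16 the conclusion holds.
n = 17: 2^n = 131072 and n^4 = 83521, so 131072 > 83521.
So n = 17 is the smallest counterexample.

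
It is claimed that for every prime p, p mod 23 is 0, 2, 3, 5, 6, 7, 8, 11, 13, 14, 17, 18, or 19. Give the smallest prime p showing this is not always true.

Check each prime p in order until the claim fails.
For p = 2, 3, 5, 7, …, 31, 37, 41 the conclusion holds.
p = 43: 43 mod 23 = 20 — not in {0, 2, 3, 5, 6, 7, 8, 11, 13, 14, 17, 18, 19}.
So p = 43 is the smallest counterexample.

p = 43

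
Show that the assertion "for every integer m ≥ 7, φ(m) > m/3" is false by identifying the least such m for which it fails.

m = 12

We need the least integer m ≥ 7 for which the claim fails.
For m = 7, 8, 9, 10, 11 the conclusion holds.
m = 12: φ(12) = 4 and 12/3 = 4, so φ(12) ≤ 12/3.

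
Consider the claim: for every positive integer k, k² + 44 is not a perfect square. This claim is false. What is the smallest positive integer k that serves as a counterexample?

k = 10

Check each positive integer k in order until k² + 44 is a perfect square.
For k = 1, 2, 3, 4, 5, 6, 7, 8, 9 the conclusion holds.
k = 10: 10² + 44 = 144 = 12², a perfect square.
Hence k = 10 is a counterexample.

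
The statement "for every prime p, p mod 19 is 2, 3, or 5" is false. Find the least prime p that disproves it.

p = 7

p = 2: 2 mod 19 = 2.
p = 3: 3 mod 19 = 3.
p = 5: 5 mod 19 = 5.
p = 7: 7 mod 19 = 7 — not in {2, 3, 5}.
Thus p = 7 disproves the claim, and no smaller p works.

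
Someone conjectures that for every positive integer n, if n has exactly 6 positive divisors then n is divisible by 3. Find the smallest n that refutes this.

n = 20

A counterexample is any positive integer n such that n has exactly 6 positive divisors but n is not divisible by 3; we check each in order.
n = 12: τ(12) = 6; 12 mod 3 = 0.
n = 18: τ(18) = 6; 18 mod 3 = 0.
n = 20: τ(20) = 6; 20 mod 3 = 2.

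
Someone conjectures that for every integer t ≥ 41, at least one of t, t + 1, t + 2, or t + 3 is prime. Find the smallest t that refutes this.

t = 48

The first 7 eligible values, up to t = 47, all satisfy the conclusion.
t = 48: 48 = 2 × 24; 49 = 7 × 7; 50 = 2 × 25; 51 = 3 × 17 — all composite.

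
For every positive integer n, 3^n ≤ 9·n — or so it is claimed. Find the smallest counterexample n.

Check each positive integer n in order until 3^n > 9·n.
n = 1: 3^n = 3 and 9·n = 9, so 3 ≤ 9.
n = 2: 3^n = 9 and 9·n = 18, so 9 ≤ 18.
n = 3: 3^n = 27 and 9·n = 27, so 27 ≤ 27.
n = 4: 3^n = 81 and 9·n = 36, so 81 > 36.
Hence n = 4 is a counterexample.

n = 4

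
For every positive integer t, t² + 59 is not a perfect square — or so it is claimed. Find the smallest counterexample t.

A counterexample is any positive integer t such that t² + 59 is a perfect square; we check each in order.
The first 28 eligible values, up to t = 28, all satisfy the conclusion.
t = 29: 29² + 59 = 900 = 30², a perfect square.
Thus t = 29 disproves the claim, and no smaller t works.

t = 29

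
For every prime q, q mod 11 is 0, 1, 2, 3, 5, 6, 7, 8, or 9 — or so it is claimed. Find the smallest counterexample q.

q = 37

For q = 2, 3, 5, 7, …, 23, 29, 31 the conclusion holds.
q = 37: 37 mod 11 = 4 — not in {0, 1, 2, 3, 5, 6, 7, 8, 9}.
Hence q = 37 is a counterexample.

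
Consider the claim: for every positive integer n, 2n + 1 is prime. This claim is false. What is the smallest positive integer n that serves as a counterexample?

n = 4

Check each positive integer n in order until 2n + 1 is not prime.
n = 1: 2n + 1 = 3, prime.
n = 2: 2n + 1 = 5, prime.
n = 3: 2n + 1 = 7, prime.
n = 4: 2n + 1 = 9 = 3 × 3, composite.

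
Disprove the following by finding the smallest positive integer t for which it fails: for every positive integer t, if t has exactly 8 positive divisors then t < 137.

For t = 24, 30, 40, 42, …, 130, 135, 136 the conclusion holds.
t = 138: τ(138) = 8; 138 ≥ 137.

t = 138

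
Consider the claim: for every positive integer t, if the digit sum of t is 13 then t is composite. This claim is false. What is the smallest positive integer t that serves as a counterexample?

A counterexample is any positive integer t such that the digit sum of t is 13 but t is prime; we check each in order.
For t = 49, 58 the conclusion holds.
t = 67: digit sum 13; 67 is prime, not composite.

t = 67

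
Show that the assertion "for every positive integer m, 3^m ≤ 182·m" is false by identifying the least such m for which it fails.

We need the least positive integer m for which 3^m > 182·m.
m = 1: 3^m = 3 and 182·m = 182, so 3 ≤ 182.
m = 2: 3^m = 9 and 182·m = 364, so 9 ≤ 364.
m = 3: 3^m = 27 and 182·m = 546, so 27 ≤ 546.
m = 4: 3^m = 81 and 182·m = 728, so 81 ≤ 728.
m = 5: 3^m = 243 and 182·m = 910, so 243 ≤ 910.
m = 6: 3^m = 729 and 182·m = 1092, so 729 ≤ 1092.
m = 7: 3^m = 2187 and 182·m = 1274, so 2187 > 1274.

m = 7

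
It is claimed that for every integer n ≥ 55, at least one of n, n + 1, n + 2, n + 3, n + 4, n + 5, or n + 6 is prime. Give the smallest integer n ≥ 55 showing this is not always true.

n = 90

The first 35 eligible values, up to n = 89, all satisfy the conclusion.
n = 90: 90 = 2 × 45; 91 = 7 × 13; 92 = 2 × 46; 93 = 3 × 31; 94 = 2 × 47; 95 = 5 × 19; 96 = 2 × 48 — all composite.
So n = 90 is the smallest counterexample.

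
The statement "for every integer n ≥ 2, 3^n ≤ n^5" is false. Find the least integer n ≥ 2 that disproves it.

n = 11

Check each integer n ≥ 2 in order until 3^n > n^5.
The first 9 eligible values, up to n = 10, all satisfy the conclusion.
n = 11: 3^n = 177147 and n^5 = 161051, so 177147 > 161051.
So n = 11 is the smallest counterexample.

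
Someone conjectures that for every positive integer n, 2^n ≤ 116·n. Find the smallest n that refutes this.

A counterexample is any positive integer n such that 2^n > 116·n; we check each in order.
For n = 1, 2, 3, 4, 5, 6, 7, 8, 9, 10 the conclusion holds.
n = 11: 2^n = 2048 and 116·n = 1276, so 2048 > 1276.

n = 11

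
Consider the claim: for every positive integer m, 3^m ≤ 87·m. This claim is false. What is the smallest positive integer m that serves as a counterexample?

m = 6

Check each positive integer m in order until 3^m > 87·m.
For m = 1, 2, 3, 4, 5 the conclusion holds.
m = 6: 3^m = 729 and 87·m = 522, so 729 > 522.
So m = 6 is the smallest counterexample.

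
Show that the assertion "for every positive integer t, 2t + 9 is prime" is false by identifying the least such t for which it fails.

t = 1: 2t + 9 = 11, prime.
t = 2: 2t + 9 = 13, prime.
t = 3: 2t + 9 = 15 = 3 × 5, composite.

t = 3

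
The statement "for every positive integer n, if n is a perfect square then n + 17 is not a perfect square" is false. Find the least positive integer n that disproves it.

We need the least positive integer n for which n is a perfect square but n + 17 is a perfect square.
The first 7 eligible values, up to n = 49, all satisfy the conclusion.
n = 64: 64 = 8² and 64 + 17 = 81 = 9².

n = 64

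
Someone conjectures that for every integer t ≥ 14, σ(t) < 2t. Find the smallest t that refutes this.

t = 18

A counterexample is any integer t ≥ 14 such that the claim fails; we check each in order.
For t = 14, 15, 16, 17 the conclusion holds.
t = 18: σ(18) = 39; 39 ≥ 36.
Thus t = 18 disproves the claim, and no smaller t works.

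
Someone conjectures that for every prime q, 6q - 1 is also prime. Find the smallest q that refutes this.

q = 11

We need the least prime q for which 6q - 1 is not prime.
For q = 2, 3, 5, 7 the conclusion holds.
q = 11: 6q - 1 = 65 = 5 × 13, not prime.
So q = 11 is the smallest counterexample.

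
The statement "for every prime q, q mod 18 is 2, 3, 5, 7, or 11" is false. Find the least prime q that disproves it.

q = 13

For q = 2, 3, 5, 7, 11 the conclusion holds.
q = 13: 13 mod 18 = 13 — not in {2, 3, 5, 7, 11}.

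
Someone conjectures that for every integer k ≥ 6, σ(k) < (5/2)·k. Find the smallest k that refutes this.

k = 24

For k = 6, 7, 8, 9, …, 21, 22, 23 the conclusion holds.
k = 24: σ(24) = 60; 60 ≥ 60.
Hence k = 24 is a counterexample.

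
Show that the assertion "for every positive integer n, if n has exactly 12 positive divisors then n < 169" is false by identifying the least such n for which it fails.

Check each positive integer n in order until n has exactly 12 positive divisors but the claim fails.
For n = 60, 72, 84, 90, …, 150, 156, 160 the conclusion holds.
n = 198: τ(198) = 12; 198 ≥ 169.
So n = 198 is the smallest counterexample.

n = 198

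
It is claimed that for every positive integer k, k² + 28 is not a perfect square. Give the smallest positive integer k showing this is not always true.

k = 6

Check each positive integer k in order until k² + 28 is a perfect square.
The first 5 eligible values, up to k = 5, all satisfy the conclusion.
k = 6: 6² + 28 = 64 = 8², a perfect square.
So k = 6 is the smallest counterexample.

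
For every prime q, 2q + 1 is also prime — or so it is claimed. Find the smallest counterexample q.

q = 2: 2q + 1 = 5, prime.
q = 3: 2q + 1 = 7, prime.
q = 5: 2q + 1 = 11, prime.
q = 7: 2q + 1 = 15 = 3 × 5, not prime.
So q = 7 is the smallest counterexample.

q = 7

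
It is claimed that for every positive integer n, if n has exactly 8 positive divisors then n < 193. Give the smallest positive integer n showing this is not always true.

n = 195

A counterexample is any positive integer n such that n has exactly 8 positive divisors but the claim fails; we check each in order.
For n = 24, 30, 40, 42, …, 186, 189, 190 the conclusion holds.
n = 195: τ(195) = 8; 195 ≥ 193.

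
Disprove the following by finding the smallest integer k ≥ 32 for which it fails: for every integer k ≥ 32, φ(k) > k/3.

k = 36

Check each integer k ≥ 32 in order until the claim fails.
For k = 32, 33, 34, 35 the conclusion holds.
k = 36: φ(36) = 12 and 36/3 = 12, so φ(36) ≤ 36/3.
So k = 36 is the smallest counterexample.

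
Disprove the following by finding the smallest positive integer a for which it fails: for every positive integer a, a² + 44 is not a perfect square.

a = 10

For a = 1, 2, 3, 4, 5, 6, 7, 8, 9 the conclusion holds.
a = 10: 10² + 44 = 144 = 12², a perfect square.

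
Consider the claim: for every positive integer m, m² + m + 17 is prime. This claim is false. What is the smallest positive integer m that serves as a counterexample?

The first 15 eligible values, up to m = 15, all satisfy the conclusion.
m = 16: m² + m + 17 = 289 = 17 × 17, composite.

m = 16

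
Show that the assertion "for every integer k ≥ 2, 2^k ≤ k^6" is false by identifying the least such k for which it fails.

k = 30

For k = 2, 3, 4, 5, …, 27, 28, 29 the conclusion holds.
k = 30: 2^k = 1073741824 and k^6 = 729000000, so 1073741824 > 729000000.
Thus k = 30 disproves the claim, and no smaller k works.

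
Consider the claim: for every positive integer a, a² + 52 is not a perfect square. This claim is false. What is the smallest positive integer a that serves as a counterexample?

Check each positive integer a in order until a² + 52 is a perfect square.
For a = 1, 2, 3, 4, …, 9, 10, 11 the conclusion holds.
a = 12: 12² + 52 = 196 = 14², a perfect square.
Thus a = 12 disproves the claim, and no smaller a works.

a = 12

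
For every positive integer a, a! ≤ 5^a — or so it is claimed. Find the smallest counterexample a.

a = 12

We need the least positive integer a for which a! > 5^a.
For a = 1, 2, 3, 4, …, 9, 10, 11 the conclusion holds.
a = 12: a! = 479001600 and 5^a = 244140625, so 479001600 > 244140625.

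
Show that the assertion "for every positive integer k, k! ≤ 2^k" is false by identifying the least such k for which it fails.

A counterexample is any positive integer k such that k! > 2^k; we check each in order.
For k = 1, 2, 3 the conclusion holds.
k = 4: k! = 24 and 2^k = 16, so 24 > 16.
So k = 4 is the smallest counterexample.

k = 4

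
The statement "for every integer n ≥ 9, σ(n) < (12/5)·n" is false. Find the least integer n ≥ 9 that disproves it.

n = 24

For n = 9, 10, 11, 12, …, 21, 22, 23 the conclusion holds.
n = 24: σ(24) = 60; 60 ≥ 288/5.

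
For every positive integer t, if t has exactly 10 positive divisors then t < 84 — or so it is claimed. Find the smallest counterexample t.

Check each positive integer t in order until t has exactly 10 positive divisors but the claim fails.
For t = 48, 80 the conclusion holds.
t = 112: τ(112) = 10; 112 ≥ 84.
Thus t = 112 disproves the claim, and no smaller t works.

t = 112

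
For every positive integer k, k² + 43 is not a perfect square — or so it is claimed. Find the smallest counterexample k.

k = 21

We need the least positive integer k for which k² + 43 is a perfect square.
The first 20 eligible values, up to k = 20, all satisfy the conclusion.
k = 21: 21² + 43 = 484 = 22², a perfect square.
Thus k = 21 disproves the claim, and no smaller k works.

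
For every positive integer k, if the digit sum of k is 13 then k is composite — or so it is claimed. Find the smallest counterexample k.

k = 67

Check each positive integer k in order until the digit sum of k is 13 but k is prime.
k = 49: digit sum 13; 49 is composite.
k = 58: digit sum 13; 58 is composite.
k = 67: digit sum 13; 67 is prime, not composite.
So k = 67 is the smallest counterexample.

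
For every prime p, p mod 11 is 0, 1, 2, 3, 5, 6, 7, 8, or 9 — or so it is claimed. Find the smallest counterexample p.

For p = 2, 3, 5, 7, …, 23, 29, 31 the conclusion holds.
p = 37: 37 mod 11 = 4 — not in {0, 1, 2, 3, 5, 6, 7, 8, 9}.
So p = 37 is the smallest counterexample.

p = 37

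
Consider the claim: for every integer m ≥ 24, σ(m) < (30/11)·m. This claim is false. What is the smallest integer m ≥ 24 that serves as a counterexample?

m = 60

A counterexample is any integer m ≥ 24 such that the claim fails; we check each in order.
The first 36 eligible values, up to m = 59, all satisfy the conclusion.
m = 60: σ(60) = 168; 168 ≥ 1800/11.
Thus m = 60 disproves the claim, and no smaller m works.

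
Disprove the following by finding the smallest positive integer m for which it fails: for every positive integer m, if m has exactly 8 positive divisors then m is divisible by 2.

The first 12 eligible values, up to m = 104, all satisfy the conclusion.
m = 105: τ(105) = 8; 105 mod 2 = 1.

m = 105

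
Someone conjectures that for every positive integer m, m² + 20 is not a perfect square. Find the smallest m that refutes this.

m = 4

We need the least positive integer m for which m² + 20 is a perfect square.
For m = 1, 2, 3 the conclusion holds.
m = 4: 4² + 20 = 36 = 6², a perfect square.
Thus m = 4 disproves the claim, and no smaller m works.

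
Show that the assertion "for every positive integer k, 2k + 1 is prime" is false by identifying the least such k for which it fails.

k = 1: 2k + 1 = 3, prime.
k = 2: 2k + 1 = 5, prime.
k = 3: 2k + 1 = 7, prime.
k = 4: 2k + 1 = 9 = 3 × 3, composite.
Thus k = 4 disproves the claim, and no smaller k works.

k = 4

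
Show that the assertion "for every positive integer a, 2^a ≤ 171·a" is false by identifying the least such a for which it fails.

The first 10 eligible values, up to a = 10, all satisfy the conclusion.
a = 11: 2^a = 2048 and 171·a = 1881, so 2048 > 1881.
So a = 11 is the smallest counterexample.

a = 11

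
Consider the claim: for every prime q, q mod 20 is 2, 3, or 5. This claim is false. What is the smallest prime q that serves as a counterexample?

q = 7

For q = 2, 3, 5 the conclusion holds.
q = 7: 7 mod 20 = 7 — not in {2, 3, 5}.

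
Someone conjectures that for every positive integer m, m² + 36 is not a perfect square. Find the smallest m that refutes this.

m = 8

m = 1: 1² + 36 = 37, not a perfect square.
m = 2: 2² + 36 = 40, not a perfect square.
m = 3: 3² + 36 = 45, not a perfect square.
m = 4: 4² + 36 = 52, not a perfect square.
m = 5: 5² + 36 = 61, not a perfect square.
m = 6: 6² + 36 = 72, not a perfect square.
m = 7: 7² + 36 = 85, not a perfect square.
m = 8: 8² + 36 = 100 = 10², a perfect square.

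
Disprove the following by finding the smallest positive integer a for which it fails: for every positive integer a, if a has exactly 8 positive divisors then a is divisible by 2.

a = 105

The first 12 eligible values, up to a = 104, all satisfy the conclusion.
a = 105: τ(105) = 8; 105 mod 2 = 1.
Thus a = 105 disproves the claim, and no smaller a works.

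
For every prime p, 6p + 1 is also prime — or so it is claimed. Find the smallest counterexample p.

p = 19

We need the least prime p for which 6p + 1 is not prime.
For p = 2, 3, 5, 7, 11, 13, 17 the conclusion holds.
p = 19: 6p + 1 = 115 = 5 × 23, not prime.
Thus p = 19 disproves the claim, and no smaller p works.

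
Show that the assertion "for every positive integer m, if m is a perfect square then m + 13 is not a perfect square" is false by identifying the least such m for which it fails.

The first 5 eligible values, up to m = 25, all satisfy the conclusion.
m = 36: 36 = 6² and 36 + 13 = 49 = 7².

m = 36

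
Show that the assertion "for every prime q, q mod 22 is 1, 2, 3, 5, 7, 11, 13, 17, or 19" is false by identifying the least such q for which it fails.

q = 31

For q = 2, 3, 5, 7, 11, 13, 17, 19, 23, 29 the conclusion holds.
q = 31: 31 mod 22 = 9 — not in {1, 2, 3, 5, 7, 11, 13, 17, 19}.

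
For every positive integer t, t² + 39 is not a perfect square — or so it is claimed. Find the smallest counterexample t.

t = 5

The first 4 eligible values, up to t = 4, all satisfy the conclusion.
t = 5: 5² + 39 = 64 = 8², a perfect square.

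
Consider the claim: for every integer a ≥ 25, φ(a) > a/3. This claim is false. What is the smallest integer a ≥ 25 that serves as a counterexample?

The first 5 eligible values, up to a = 29, all satisfy the conclusion.
a = 30: φ(30) = 8 and 30/3 = 10, so φ(30) ≤ 30/3.

a = 30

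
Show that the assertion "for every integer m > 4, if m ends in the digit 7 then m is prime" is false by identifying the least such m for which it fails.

m = 27

A counterexample is any integer m > 4 such that m ends in the digit 7 but m is not prime; we check each in order.
For m = 7, 17 the conclusion holds.
m = 27: 27 ends in 7; 27 = 3 × 9, composite.
So m = 27 is the smallest counterexample.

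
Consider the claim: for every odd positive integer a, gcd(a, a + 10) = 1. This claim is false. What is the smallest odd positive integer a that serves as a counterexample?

a = 5

A counterexample is any odd positive integer a such that gcd(a, a + 10) > 1; we check each in order.
a = 1: gcd(1, 11) = 1.
a = 3: gcd(3, 13) = 1.
a = 5: gcd(5, 15) = 5.
So a = 5 is the smallest counterexample.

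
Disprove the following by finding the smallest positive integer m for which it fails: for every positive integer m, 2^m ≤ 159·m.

m = 11

We need the least positive integer m for which 2^m > 159·m.
For m = 1, 2, 3, 4, 5, 6, 7, 8, 9, 10 the conclusion holds.
m = 11: 2^m = 2048 and 159·m = 1749, so 2048 > 1749.
Hence m = 11 is a counterexample.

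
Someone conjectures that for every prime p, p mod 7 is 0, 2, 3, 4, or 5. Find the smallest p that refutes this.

p = 13

Check each prime p in order until the claim fails.
The first 5 eligible values, up to p = 11, all satisfy the conclusion.
p = 13: 13 mod 7 = 6 — not in {0, 2, 3, 4, 5}.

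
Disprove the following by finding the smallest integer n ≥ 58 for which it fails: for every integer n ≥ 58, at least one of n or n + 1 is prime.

n = 62

Check each integer n ≥ 58 in order until n, n + 1 are both composite.
For n = 58, 59, 60, 61 the conclusion holds.
n = 62: 62 = 2 × 31; 63 = 3 × 21 — both composite.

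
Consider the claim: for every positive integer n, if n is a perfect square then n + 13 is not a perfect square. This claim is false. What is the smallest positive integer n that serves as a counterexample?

Check each positive integer n in order until n is a perfect square but n + 13 is a perfect square.
The first 5 eligible values, up to n = 25, all satisfy the conclusion.
n = 36: 36 = 6² and 36 + 13 = 49 = 7².

n = 36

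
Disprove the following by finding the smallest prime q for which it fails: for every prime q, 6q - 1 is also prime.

q = 11

A counterexample is any prime q such that 6q - 1 is not prime; we check each in order.
For q = 2, 3, 5, 7 the conclusion holds.
q = 11: 6q - 1 = 65 = 5 × 13, not prime.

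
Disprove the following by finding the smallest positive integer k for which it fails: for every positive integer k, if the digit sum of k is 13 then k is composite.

Check each positive integer k in order until the digit sum of k is 13 but k is prime.
k = 49: digit sum 13; 49 is composite.
k = 58: digit sum 13; 58 is composite.
k = 67: digit sum 13; 67 is prime, not composite.

k = 67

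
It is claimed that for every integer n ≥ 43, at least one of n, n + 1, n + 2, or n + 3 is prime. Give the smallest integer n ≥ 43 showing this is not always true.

n = 48

A counterexample is any integer n ≥ 43 such that n, n + 1, n + 2, n + 3 are all composite; we check each in order.
The first 5 eligible values, up to n = 47, all satisfy the conclusion.
n = 48: 48 = 2 × 24; 49 = 7 × 7; 50 = 2 × 25; 51 = 3 × 17 — all composite.
So n = 48 is the smallest counterexample.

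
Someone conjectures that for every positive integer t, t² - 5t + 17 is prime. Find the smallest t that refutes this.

The first 12 eligible values, up to t = 12, all satisfy the conclusion.
t = 13: t² - 5t + 17 = 121 = 11 × 11, composite.

t = 13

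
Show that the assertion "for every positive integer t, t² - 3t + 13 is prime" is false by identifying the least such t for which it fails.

For t = 1, 2, 3, 4, …, 9, 10, 11 the conclusion holds.
t = 12: t² - 3t + 13 = 121 = 11 × 11, composite.

t = 12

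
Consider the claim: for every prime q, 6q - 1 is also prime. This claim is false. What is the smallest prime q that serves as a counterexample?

q = 2: 6q - 1 = 11, prime.
q = 3: 6q - 1 = 17, prime.
q = 5: 6q - 1 = 29, prime.
q = 7: 6q - 1 = 41, prime.
q = 11: 6q - 1 = 65 = 5 × 13, not prime.

q = 11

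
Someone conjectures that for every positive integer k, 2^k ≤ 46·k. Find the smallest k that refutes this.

k = 1: 2^k = 2 and 46·k = 46, so 2 ≤ 46.
k = 2: 2^k = 4 and 46·k = 92, so 4 ≤ 92.
k = 3: 2^k = 8 and 46·k = 138, so 8 ≤ 138.
k = 4: 2^k = 16 and 46·k = 184, so 16 ≤ 184.
k = 5: 2^k = 32 and 46·k = 230, so 32 ≤ 230.
k = 6: 2^k = 64 and 46·k = 276, so 64 ≤ 276.
k = 7: 2^k = 128 and 46·k = 322, so 128 ≤ 322.
k = 8: 2^k = 256 and 46·k = 368, so 256 ≤ 368.
k = 9: 2^k = 512 and 46·k = 414, so 512 > 414.
So k = 9 is the smallest counterexample.

k = 9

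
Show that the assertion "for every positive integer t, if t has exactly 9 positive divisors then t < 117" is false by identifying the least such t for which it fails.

t = 196

Check each positive integer t in order until t has exactly 9 positive divisors but the claim fails.
For t = 36, 100 the conclusion holds.
t = 196: τ(196) = 9; 196 ≥ 117.
Hence t = 196 is a counterexample.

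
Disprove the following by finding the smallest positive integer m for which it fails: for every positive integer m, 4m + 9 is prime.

m = 3

m = 1: 4m + 9 = 13, prime.
m = 2: 4m + 9 = 17, prime.
m = 3: 4m + 9 = 21 = 3 × 7, composite.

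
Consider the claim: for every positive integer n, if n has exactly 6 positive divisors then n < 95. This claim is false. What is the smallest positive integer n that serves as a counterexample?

n = 98

A counterexample is any positive integer n such that n has exactly 6 positive divisors but the claim fails; we check each in order.
The first 14 eligible values, up to n = 92, all satisfy the conclusion.
n = 98: τ(98) = 6; 98 ≥ 95.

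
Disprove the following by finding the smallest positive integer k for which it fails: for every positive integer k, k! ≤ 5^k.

Check each positive integer k in order until k! > 5^k.
For k = 1, 2, 3, 4, …, 9, 10, 11 the conclusion holds.
k = 12: k! = 479001600 and 5^k = 244140625, so 479001600 > 244140625.

k = 12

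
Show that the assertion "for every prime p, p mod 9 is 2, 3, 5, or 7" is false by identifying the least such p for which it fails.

p = 2: 2 mod 9 = 2.
p = 3: 3 mod 9 = 3.
p = 5: 5 mod 9 = 5.
p = 7: 7 mod 9 = 7.
p = 11: 11 mod 9 = 2.
p = 13: 13 mod 9 = 4 — not in {2, 3, 5, 7}.

p = 13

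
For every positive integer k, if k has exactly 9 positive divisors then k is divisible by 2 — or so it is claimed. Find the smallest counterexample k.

k = 225

For k = 36, 100, 196 the conclusion holds.
k = 225: τ(225) = 9; 225 mod 2 = 1.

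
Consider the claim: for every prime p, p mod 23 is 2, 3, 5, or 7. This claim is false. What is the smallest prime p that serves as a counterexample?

p = 11

We need the least prime p for which the claim fails.
The first 4 eligible values, up to p = 7, all satisfy the conclusion.
p = 11: 11 mod 23 = 11 — not in {2, 3, 5, 7}.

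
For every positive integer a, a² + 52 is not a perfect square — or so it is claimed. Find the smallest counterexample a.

For a = 1, 2, 3, 4, …, 9, 10, 11 the conclusion holds.
a = 12: 12² + 52 = 196 = 14², a perfect square.
Thus a = 12 disproves the claim, and no smaller a works.

a = 12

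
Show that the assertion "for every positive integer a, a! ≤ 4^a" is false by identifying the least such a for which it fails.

a = 9

Check each positive integer a in order until a! > 4^a.
For a = 1, 2, 3, 4, 5, 6, 7, 8 the conclusion holds.
a = 9: a! = 362880 and 4^a = 262144, so 362880 > 262144.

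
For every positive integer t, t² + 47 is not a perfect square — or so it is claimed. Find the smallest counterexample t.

A counterexample is any positive integer t such that t² + 47 is a perfect square; we check each in order.
For t = 1, 2, 3, 4, …, 20, 21, 22 the conclusion holds.
t = 23: 23² + 47 = 576 = 24², a perfect square.

t = 23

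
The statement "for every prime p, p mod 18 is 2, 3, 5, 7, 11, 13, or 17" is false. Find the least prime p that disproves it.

The first 7 eligible values, up to p = 17, all satisfy the conclusion.
p = 19: 19 mod 18 = 1 — not in {2, 3, 5, 7, 11, 13, 17}.
Thus p = 19 disproves the claim, and no smaller p works.

p = 19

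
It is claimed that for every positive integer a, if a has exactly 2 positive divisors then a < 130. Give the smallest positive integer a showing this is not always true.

For a = 2, 3, 5, 7, …, 109, 113, 127 the conclusion holds.
a = 131: τ(131) = 2; 131 ≥ 130.
Hence a = 131 is a counterexample.

a = 131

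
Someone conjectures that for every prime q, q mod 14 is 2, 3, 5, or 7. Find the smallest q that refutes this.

A counterexample is any prime q such that the claim fails; we check each in order.
q = 2: 2 mod 14 = 2.
q = 3: 3 mod 14 = 3.
q = 5: 5 mod 14 = 5.
q = 7: 7 mod 14 = 7.
q = 11: 11 mod 14 = 11 — not in {2, 3, 5, 7}.
Hence q = 11 is a counterexample.

q = 11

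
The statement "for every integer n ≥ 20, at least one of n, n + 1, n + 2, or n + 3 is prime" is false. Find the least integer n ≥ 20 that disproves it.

n = 24

Check each integer n ≥ 20 in order until n, n + 1, n + 2, n + 3 are all composite.
n = 20: 23 is prime.
n = 21: 23 is prime.
n = 22: 23 is prime.
n = 23: 23 is prime.
n = 24: 24 = 2 × 12; 25 = 5 × 5; 26 = 2 × 13; 27 = 3 × 9 — all composite.
So n = 24 is the smallest counterexample.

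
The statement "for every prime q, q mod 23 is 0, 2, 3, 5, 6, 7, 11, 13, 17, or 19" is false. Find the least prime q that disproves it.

q = 31

Check each prime q in order until the claim fails.
The first 10 eligible values, up to q = 29, all satisfy the conclusion.
q = 31: 31 mod 23 = 8 — not in {0, 2, 3, 5, 6, 7, 11, 13, 17, 19}.
So q = 31 is the smallest counterexample.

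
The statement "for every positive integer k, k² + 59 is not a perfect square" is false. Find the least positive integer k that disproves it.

The first 28 eligible values, up to k = 28, all satisfy the conclusion.
k = 29: 29² + 59 = 900 = 30², a perfect square.
Thus k = 29 disproves the claim, and no smaller k works.

k = 29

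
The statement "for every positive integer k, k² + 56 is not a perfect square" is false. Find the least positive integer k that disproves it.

For k = 1, 2, 3, 4 the conclusion holds.
k = 5: 5² + 56 = 81 = 9², a perfect square.
Thus k = 5 disproves the claim, and no smaller k works.

k = 5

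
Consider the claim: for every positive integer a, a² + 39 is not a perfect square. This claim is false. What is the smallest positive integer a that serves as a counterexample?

For a = 1, 2, 3, 4 the conclusion holds.
a = 5: 5² + 39 = 64 = 8², a perfect square.

a = 5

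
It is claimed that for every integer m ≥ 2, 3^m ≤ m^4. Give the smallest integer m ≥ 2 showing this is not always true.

A counterexample is any integer m ≥ 2 such that 3^m > m^4; we check each in order.
For m = 2, 3, 4, 5, 6, 7 the conclusion holds.
m = 8: 3^m = 6561 and m^4 = 4096, so 6561 > 4096.

m = 8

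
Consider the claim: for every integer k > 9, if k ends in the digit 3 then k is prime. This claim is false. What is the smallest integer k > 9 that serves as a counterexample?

k = 33

We need the least integer k > 9 for which k ends in the digit 3 but k is not prime.
k = 13: 13 ends in 3 and is prime.
k = 23: 23 ends in 3 and is prime.
k = 33: 33 ends in 3; 33 = 3 × 11, composite.
Thus k = 33 disproves the claim, and no smaller k works.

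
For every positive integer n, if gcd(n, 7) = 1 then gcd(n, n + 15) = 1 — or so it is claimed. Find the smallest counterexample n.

n = 3

A counterexample is any positive integer n such that gcd(n, 7) = 1 but gcd(n, n + 15) > 1; we check each in order.
n = 1: gcd(1, 16) = 1.
n = 2: gcd(2, 17) = 1.
n = 3: gcd(3, 18) = 3.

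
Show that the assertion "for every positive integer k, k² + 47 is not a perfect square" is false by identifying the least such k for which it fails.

k = 23

A counterexample is any positive integer k such that k² + 47 is a perfect square; we check each in order.
The first 22 eligible values, up to k = 22, all satisfy the conclusion.
k = 23: 23² + 47 = 576 = 24², a perfect square.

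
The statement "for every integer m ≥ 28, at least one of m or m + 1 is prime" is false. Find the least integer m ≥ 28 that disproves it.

A counterexample is any integer m ≥ 28 such that m, m + 1 are both composite; we check each in order.
m = 28: 29 is prime.
m = 29: 29 is prime.
m = 30: 31 is prime.
m = 31: 31 is prime.
m = 32: 32 = 2 × 16; 33 = 3 × 11 — both composite.

m = 32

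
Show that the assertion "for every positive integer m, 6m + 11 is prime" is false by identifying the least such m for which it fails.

Check each positive integer m in order until 6m + 11 is not prime.
For m = 1, 2, 3 the conclusion holds.
m = 4: 6m + 11 = 35 = 5 × 7, composite.
Thus m = 4 disproves the claim, and no smaller m works.

m = 4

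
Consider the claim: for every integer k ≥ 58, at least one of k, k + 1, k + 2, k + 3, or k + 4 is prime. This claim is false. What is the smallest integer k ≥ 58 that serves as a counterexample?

k = 62

We need the least integer k ≥ 58 for which k, k + 1, k + 2, k + 3, k + 4 are all composite.
The first 4 eligible values, up to k = 61, all satisfy the conclusion.
k = 62: 62 = 2 × 31; 63 = 3 × 21; 64 = 2 × 32; 65 = 5 × 13; 66 = 2 × 33 — all composite.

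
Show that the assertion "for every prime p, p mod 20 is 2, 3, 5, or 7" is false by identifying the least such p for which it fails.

Check each prime p in order until the claim fails.
The first 4 eligible values, up to p = 7, all satisfy the conclusion.
p = 11: 11 mod 20 = 11 — not in {2, 3, 5, 7}.
So p = 11 is the smallest counterexample.

p = 11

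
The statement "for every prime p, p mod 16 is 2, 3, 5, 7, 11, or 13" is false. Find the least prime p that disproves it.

Check each prime p in order until the claim fails.
p = 2: 2 mod 16 = 2.
p = 3: 3 mod 16 = 3.
p = 5: 5 mod 16 = 5.
p = 7: 7 mod 16 = 7.
p = 11: 11 mod 16 = 11.
p = 13: 13 mod 16 = 13.
p = 17: 17 mod 16 = 1 — not in {2, 3, 5, 7, 11, 13}.
Hence p = 17 is a counterexample.

p = 17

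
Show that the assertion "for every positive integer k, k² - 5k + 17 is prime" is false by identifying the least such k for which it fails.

k = 13

The first 12 eligible values, up to k = 12, all satisfy the conclusion.
k = 13: k² - 5k + 17 = 121 = 11 × 11, composite.
Hence k = 13 is a counterexample.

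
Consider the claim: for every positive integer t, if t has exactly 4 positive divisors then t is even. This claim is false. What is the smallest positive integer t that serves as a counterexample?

t = 15

We need the least positive integer t for which t has exactly 4 positive divisors but t is odd.
For t = 6, 8, 10, 14 the conclusion holds.
t = 15: divisors of 15: 1, 3, 5, 15; 15 is odd.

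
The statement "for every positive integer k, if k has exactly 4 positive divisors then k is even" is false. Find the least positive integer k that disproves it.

k = 15

A counterexample is any positive integer k such that k has exactly 4 positive divisors but k is odd; we check each in order.
k = 6: divisors of 6: 1, 2, 3, 6; 6 is even.
k = 8: divisors of 8: 1, 2, 4, 8; 8 is even.
k = 10: divisors of 10: 1, 2, 5, 10; 10 is even.
k = 14: divisors of 14: 1, 2, 7, 14; 14 is even.
k = 15: divisors of 15: 1, 3, 5, 15; 15 is odd.
Thus k = 15 disproves the claim, and no smaller k works.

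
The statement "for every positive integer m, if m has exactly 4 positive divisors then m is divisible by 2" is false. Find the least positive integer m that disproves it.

m = 15

A counterexample is any positive integer m such that m has exactly 4 positive divisors but m is not divisible by 2; we check each in order.
m = 6: τ(6) = 4; 6 mod 2 = 0.
m = 8: τ(8) = 4; 8 mod 2 = 0.
m = 10: τ(10) = 4; 10 mod 2 = 0.
m = 14: τ(14) = 4; 14 mod 2 = 0.
m = 15: τ(15) = 4; 15 mod 2 = 1.
Thus m = 15 disproves the claim, and no smaller m works.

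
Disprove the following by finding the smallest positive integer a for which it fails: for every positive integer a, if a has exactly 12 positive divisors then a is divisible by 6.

a = 140

A counterexample is any positive integer a such that a has exactly 12 positive divisors but a is not divisible by 6; we check each in order.
For a = 60, 72, 84, 90, 96, 108, 126, 132 the conclusion holds.
a = 140: τ(140) = 12; 140 mod 6 = 2.
So a = 140 is the smallest counterexample.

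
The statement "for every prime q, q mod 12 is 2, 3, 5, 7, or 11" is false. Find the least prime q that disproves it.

Check each prime q in order until the claim fails.
The first 5 eligible values, up to q = 11, all satisfy the conclusion.
q = 13: 13 mod 12 = 1 — not in {2, 3, 5, 7, 11}.
Hence q = 13 is a counterexample.

q = 13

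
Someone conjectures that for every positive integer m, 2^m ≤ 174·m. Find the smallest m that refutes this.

m = 11

Check each positive integer m in order until 2^m > 174·m.
The first 10 eligible values, up to m = 10, all satisfy the conclusion.
m = 11: 2^m = 2048 and 174·m = 1914, so 2048 > 1914.
Thus m = 11 disproves the claim, and no smaller m works.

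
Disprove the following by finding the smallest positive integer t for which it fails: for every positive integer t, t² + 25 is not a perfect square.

Check each positive integer t in order until t² + 25 is a perfect square.
The first 11 eligible values, up to t = 11, all satisfy the conclusion.
t = 12: 12² + 25 = 169 = 13², a perfect square.

t = 12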